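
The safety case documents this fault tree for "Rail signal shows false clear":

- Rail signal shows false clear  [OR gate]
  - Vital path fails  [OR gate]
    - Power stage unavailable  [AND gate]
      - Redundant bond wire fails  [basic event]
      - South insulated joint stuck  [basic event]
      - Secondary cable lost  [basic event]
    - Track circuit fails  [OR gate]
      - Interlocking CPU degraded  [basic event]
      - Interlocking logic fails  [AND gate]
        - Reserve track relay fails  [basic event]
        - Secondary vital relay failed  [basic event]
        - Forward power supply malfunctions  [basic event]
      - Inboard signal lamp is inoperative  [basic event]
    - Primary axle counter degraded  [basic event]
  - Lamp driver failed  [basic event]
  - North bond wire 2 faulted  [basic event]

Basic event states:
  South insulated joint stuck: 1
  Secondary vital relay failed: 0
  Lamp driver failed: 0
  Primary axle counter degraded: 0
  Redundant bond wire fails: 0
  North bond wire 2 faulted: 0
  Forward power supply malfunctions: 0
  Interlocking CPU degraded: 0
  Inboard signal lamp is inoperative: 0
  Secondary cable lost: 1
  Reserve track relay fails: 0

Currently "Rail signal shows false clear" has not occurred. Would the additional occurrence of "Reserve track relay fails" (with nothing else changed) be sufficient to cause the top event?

No

Counterfactual: set "Reserve track relay fails" to occurred.
Power stage unavailable [AND]: Redundant bond wire fails=not, South insulated joint stuck=occurs, Secondary cable lost=occurs → not all inputs occur → does not occur.
Interlocking logic fails [AND]: Reserve track relay fails=occurs, Secondary vital relay failed=not, Forward power supply malfunctions=not → not all inputs occur → does not occur.
Track circuit fails [OR]: Interlocking CPU degraded=not, Interlocking logic fails=not, Inboard signal lamp is inoperative=not → no input occurs → does not occur.
Vital path fails [OR]: Power stage unavailable=not, Track circuit fails=not, Primary axle counter degraded=not → no input occurs → does not occur.
Rail signal shows false clear [OR]: Vital path fails=not, Lamp driver failed=not, North bond wire 2 faulted=not → no input occurs → does not occur.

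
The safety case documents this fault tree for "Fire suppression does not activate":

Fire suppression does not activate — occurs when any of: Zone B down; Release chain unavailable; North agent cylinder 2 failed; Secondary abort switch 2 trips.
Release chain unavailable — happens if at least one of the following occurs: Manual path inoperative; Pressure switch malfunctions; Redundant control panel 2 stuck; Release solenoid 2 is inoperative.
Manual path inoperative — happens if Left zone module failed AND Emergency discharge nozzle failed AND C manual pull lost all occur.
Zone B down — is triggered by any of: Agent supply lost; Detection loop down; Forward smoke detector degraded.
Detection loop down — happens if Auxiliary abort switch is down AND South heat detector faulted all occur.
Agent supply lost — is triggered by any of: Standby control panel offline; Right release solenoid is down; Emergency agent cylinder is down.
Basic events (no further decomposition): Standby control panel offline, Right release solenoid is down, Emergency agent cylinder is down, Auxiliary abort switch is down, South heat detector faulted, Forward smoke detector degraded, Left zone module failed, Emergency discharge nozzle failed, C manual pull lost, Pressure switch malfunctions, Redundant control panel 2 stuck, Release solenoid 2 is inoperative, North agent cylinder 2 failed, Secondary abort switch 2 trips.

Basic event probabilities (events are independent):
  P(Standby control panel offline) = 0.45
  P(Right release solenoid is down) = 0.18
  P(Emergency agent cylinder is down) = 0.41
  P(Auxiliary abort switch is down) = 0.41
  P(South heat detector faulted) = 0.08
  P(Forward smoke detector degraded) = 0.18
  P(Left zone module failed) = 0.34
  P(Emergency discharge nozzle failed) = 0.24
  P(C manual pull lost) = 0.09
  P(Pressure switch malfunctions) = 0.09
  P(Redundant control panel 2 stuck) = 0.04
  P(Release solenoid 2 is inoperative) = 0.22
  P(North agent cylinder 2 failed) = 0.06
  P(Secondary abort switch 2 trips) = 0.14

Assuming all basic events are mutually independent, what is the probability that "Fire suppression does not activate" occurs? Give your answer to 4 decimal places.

P(Agent supply lost) [OR] = 1 − (1−0.45) × (1−0.18) × (1−0.41) = 0.733910
P(Detection loop down) [AND] = 0.41 × 0.08 = 0.032800
P(Zone B down) [OR] = 1 − (1−0.733910) × (1−0.032800) × (1−0.18) = 0.788963
P(Manual path inoperative) [AND] = 0.34 × 0.24 × 0.09 = 0.007344
P(Release chain unavailable) [OR] = 1 − (1−0.007344) × (1−0.09) × (1−0.04) × (1−0.22) = 0.323596
P(Fire suppression does not activate) [OR] = 1 − (1−0.788963) × (1−0.323596) × (1−0.06) × (1−0.14) = 0.884604
Rounded to 4 decimal places: P(Fire suppression does not activate) ≈ 0.8846.

0.8846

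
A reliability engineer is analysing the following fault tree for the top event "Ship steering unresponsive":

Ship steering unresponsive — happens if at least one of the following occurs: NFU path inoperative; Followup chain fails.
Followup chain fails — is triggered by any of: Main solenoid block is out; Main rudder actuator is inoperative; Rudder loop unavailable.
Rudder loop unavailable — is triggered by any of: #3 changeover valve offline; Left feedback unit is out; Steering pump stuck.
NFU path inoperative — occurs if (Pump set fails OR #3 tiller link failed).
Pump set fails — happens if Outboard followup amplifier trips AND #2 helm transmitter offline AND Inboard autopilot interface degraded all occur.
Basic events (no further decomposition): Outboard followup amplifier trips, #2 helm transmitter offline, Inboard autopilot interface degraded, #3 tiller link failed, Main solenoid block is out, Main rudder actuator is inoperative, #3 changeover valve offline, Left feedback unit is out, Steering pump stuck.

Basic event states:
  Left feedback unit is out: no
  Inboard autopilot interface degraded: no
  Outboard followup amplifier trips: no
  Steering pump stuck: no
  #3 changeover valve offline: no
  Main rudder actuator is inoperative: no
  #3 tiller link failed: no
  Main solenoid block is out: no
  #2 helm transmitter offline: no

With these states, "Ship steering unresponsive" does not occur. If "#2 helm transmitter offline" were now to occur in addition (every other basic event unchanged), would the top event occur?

No

Counterfactual: set "#2 helm transmitter offline" to occurred.
Pump set fails [AND]: Outboard followup amplifier trips=not, #2 helm transmitter offline=occurs, Inboard autopilot interface degraded=not → not all inputs occur → does not occur.
NFU path inoperative [OR]: Pump set fails=not, #3 tiller link failed=not → no input occurs → does not occur.
Rudder loop unavailable [OR]: #3 changeover valve offline=not, Left feedback unit is out=not, Steering pump stuck=not → no input occurs → does not occur.
Followup chain fails [OR]: Main solenoid block is out=not, Main rudder actuator is inoperative=not, Rudder loop unavailable=not → no input occurs → does not occur.
Ship steering unresponsive [OR]: NFU path inoperative=not, Followup chain fails=not → no input occurs → does not occur.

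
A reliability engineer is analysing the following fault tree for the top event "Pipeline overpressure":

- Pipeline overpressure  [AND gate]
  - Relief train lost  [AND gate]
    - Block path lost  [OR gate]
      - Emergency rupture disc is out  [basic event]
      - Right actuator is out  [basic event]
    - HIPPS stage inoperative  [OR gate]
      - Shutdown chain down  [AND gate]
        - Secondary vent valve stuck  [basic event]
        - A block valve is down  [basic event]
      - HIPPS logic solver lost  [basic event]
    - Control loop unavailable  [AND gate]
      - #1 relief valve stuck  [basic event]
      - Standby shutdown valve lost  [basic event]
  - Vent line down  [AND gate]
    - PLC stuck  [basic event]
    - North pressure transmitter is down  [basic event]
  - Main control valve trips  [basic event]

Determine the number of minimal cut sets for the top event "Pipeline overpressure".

4

Block path lost [OR]: union of children's cut sets → 2 cut set(s).
Shutdown chain down [AND]: one cut set from each child combined → 1 × 1 = 1 cut set(s).
HIPPS stage inoperative [OR]: union of children's cut sets → 2 cut set(s).
Control loop unavailable [AND]: one cut set from each child combined → 1 × 1 = 1 cut set(s).
Relief train lost [AND]: one cut set from each child combined → 2 × 2 × 1 = 4 cut set(s).
Vent line down [AND]: one cut set from each child combined → 1 × 1 = 1 cut set(s).
Pipeline overpressure [AND]: one cut set from each child combined → 4 × 1 × 1 = 4 cut set(s).
Minimal cut sets: {#1 relief valve stuck, A block valve is down, Emergency rupture disc is out, Main control valve trips, North pressure transmitter is down, PLC stuck, Secondary vent valve stuck, Standby shutdown valve lost}; {#1 relief valve stuck, Emergency rupture disc is out, HIPPS logic solver lost, Main control valve trips, North pressure transmitter is down, PLC stuck, Standby shutdown valve lost}; {#1 relief valve stuck, A block valve is down, Main control valve trips, North pressure transmitter is down, PLC stuck, Right actuator is out, Secondary vent valve stuck, Standby shutdown valve lost}; {#1 relief valve stuck, HIPPS logic solver lost, Main control valve trips, North pressure transmitter is down, PLC stuck, Right actuator is out, Standby shutdown valve lost}.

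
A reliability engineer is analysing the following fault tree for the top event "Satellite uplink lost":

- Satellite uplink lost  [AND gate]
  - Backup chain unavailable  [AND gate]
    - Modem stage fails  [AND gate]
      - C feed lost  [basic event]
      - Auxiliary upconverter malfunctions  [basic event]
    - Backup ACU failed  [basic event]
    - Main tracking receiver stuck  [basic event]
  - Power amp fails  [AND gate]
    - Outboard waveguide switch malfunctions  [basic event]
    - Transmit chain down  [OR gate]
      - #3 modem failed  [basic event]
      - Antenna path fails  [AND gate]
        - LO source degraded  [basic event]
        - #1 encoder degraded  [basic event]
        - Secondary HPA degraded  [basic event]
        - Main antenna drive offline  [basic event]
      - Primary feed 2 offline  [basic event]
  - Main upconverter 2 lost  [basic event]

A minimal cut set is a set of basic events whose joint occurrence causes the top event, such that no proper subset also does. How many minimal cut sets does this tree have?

Modem stage fails [AND]: one cut set from each child combined → 1 × 1 = 1 cut set(s).
Backup chain unavailable [AND]: one cut set from each child combined → 1 × 1 × 1 = 1 cut set(s).
Antenna path fails [AND]: one cut set from each child combined → 1 × 1 × 1 × 1 = 1 cut set(s).
Transmit chain down [OR]: union of children's cut sets → 3 cut set(s).
Power amp fails [AND]: one cut set from each child combined → 1 × 3 = 3 cut set(s).
Satellite uplink lost [AND]: one cut set from each child combined → 1 × 3 × 1 = 3 cut set(s).
Minimal cut sets: {#3 modem failed, Auxiliary upconverter malfunctions, Backup ACU failed, C feed lost, Main tracking receiver stuck, Main upconverter 2 lost, Outboard waveguide switch malfunctions}; {#1 encoder degraded, Auxiliary upconverter malfunctions, Backup ACU failed, C feed lost, LO source degraded, Main antenna drive offline, Main tracking receiver stuck, Main upconverter 2 lost, Outboard waveguide switch malfunctions, Secondary HPA degraded}; {Auxiliary upconverter malfunctions, Backup ACU failed, C feed lost, Main tracking receiver stuck, Main upconverter 2 lost, Outboard waveguide switch malfunctions, Primary feed 2 offline}.

3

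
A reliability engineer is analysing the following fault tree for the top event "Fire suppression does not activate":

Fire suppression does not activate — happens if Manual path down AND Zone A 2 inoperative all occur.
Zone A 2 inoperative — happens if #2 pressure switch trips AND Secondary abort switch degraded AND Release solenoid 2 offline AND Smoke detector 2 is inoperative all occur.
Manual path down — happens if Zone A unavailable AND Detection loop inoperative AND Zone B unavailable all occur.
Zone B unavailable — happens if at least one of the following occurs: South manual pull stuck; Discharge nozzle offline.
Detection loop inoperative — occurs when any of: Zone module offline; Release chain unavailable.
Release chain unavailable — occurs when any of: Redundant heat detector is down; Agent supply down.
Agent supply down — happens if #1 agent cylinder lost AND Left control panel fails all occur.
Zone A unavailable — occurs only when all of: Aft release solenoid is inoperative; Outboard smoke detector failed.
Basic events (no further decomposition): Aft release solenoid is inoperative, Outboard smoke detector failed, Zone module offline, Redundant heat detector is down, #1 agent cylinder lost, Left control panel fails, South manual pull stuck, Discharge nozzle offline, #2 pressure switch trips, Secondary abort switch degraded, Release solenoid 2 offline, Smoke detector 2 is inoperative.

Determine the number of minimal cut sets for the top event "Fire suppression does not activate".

6

Zone A unavailable [AND]: one cut set from each child combined → 1 × 1 = 1 cut set(s).
Agent supply down [AND]: one cut set from each child combined → 1 × 1 = 1 cut set(s).
Release chain unavailable [OR]: union of children's cut sets → 2 cut set(s).
Detection loop inoperative [OR]: union of children's cut sets → 3 cut set(s).
Zone B unavailable [OR]: union of children's cut sets → 2 cut set(s).
Manual path down [AND]: one cut set from each child combined → 1 × 3 × 2 = 6 cut set(s).
Zone A 2 inoperative [AND]: one cut set from each child combined → 1 × 1 × 1 × 1 = 1 cut set(s).
Fire suppression does not activate [AND]: one cut set from each child combined → 6 × 1 = 6 cut set(s).
Minimal cut sets: {#2 pressure switch trips, Aft release solenoid is inoperative, Outboard smoke detector failed, Release solenoid 2 offline, Secondary abort switch degraded, Smoke detector 2 is inoperative, South manual pull stuck, Zone module offline}; {#2 pressure switch trips, Aft release solenoid is inoperative, Discharge nozzle offline, Outboard smoke detector failed, Release solenoid 2 offline, Secondary abort switch degraded, Smoke detector 2 is inoperative, Zone module offline}; {#2 pressure switch trips, Aft release solenoid is inoperative, Outboard smoke detector failed, Redundant heat detector is down, Release solenoid 2 offline, Secondary abort switch degraded, Smoke detector 2 is inoperative, South manual pull stuck}; {#2 pressure switch trips, Aft release solenoid is inoperative, Discharge nozzle offline, Outboard smoke detector failed, Redundant heat detector is down, Release solenoid 2 offline, Secondary abort switch degraded, Smoke detector 2 is inoperative}; {#1 agent cylinder lost, #2 pressure switch trips, Aft release solenoid is inoperative, Left control panel fails, Outboard smoke detector failed, Release solenoid 2 offline, Secondary abort switch degraded, Smoke detector 2 is inoperative, South manual pull stuck}; {#1 agent cylinder lost, #2 pressure switch trips, Aft release solenoid is inoperative, Discharge nozzle offline, Left control panel fails, Outboard smoke detector failed, Release solenoid 2 offline, Secondary abort switch degraded, Smoke detector 2 is inoperative}.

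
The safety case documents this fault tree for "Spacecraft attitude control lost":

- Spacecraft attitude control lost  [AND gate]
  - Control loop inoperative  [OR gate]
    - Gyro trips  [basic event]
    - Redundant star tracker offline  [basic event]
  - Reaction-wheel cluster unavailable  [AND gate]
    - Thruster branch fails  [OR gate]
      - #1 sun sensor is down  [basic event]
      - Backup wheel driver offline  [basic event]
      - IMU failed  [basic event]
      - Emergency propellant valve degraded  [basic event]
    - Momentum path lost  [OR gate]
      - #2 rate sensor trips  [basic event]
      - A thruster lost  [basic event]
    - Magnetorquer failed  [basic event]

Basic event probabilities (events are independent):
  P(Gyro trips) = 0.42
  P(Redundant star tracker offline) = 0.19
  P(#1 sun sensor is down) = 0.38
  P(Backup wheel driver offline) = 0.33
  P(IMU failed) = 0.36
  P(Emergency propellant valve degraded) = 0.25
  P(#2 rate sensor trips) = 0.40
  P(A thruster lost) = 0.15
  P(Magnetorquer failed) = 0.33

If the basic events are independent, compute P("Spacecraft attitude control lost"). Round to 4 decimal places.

P(Control loop inoperative) [OR] = 1 − (1−0.42) × (1−0.19) = 0.530200
P(Thruster branch fails) [OR] = 1 − (1−0.38) × (1−0.33) × (1−0.36) × (1−0.25) = 0.800608
P(Momentum path lost) [OR] = 1 − (1−0.40) × (1−0.15) = 0.490000
P(Reaction-wheel cluster unavailable) [AND] = 0.800608 × 0.490000 × 0.33 = 0.129458
P(Spacecraft attitude control lost) [AND] = 0.530200 × 0.129458 = 0.068639
Rounded to 4 decimal places: P(Spacecraft attitude control lost) ≈ 0.0686.

0.0686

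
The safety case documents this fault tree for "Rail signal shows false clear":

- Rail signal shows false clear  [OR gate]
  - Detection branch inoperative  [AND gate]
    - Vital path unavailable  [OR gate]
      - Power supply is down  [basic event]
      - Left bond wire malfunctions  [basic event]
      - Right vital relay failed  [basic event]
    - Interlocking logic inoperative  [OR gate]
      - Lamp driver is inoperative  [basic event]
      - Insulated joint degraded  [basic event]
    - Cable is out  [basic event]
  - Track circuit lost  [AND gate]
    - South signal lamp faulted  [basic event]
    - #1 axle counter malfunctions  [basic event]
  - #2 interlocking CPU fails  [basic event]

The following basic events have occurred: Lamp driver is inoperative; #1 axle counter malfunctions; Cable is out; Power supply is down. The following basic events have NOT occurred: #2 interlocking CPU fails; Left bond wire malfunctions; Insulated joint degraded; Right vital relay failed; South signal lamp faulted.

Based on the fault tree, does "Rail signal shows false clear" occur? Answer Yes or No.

Yes

Vital path unavailable [OR]: Power supply is down=occurs, Left bond wire malfunctions=not, Right vital relay failed=not → at least one input occurs → occurs.
Interlocking logic inoperative [OR]: Lamp driver is inoperative=occurs, Insulated joint degraded=not → at least one input occurs → occurs.
Detection branch inoperative [AND]: Vital path unavailable=occurs, Interlocking logic inoperative=occurs, Cable is out=occurs → all inputs occur → occurs.
Track circuit lost [AND]: South signal lamp faulted=not, #1 axle counter malfunctions=occurs → not all inputs occur → does not occur.
Rail signal shows false clear [OR]: Detection branch inoperative=occurs, Track circuit lost=not, #2 interlocking CPU fails=not → at least one input occurs → occurs.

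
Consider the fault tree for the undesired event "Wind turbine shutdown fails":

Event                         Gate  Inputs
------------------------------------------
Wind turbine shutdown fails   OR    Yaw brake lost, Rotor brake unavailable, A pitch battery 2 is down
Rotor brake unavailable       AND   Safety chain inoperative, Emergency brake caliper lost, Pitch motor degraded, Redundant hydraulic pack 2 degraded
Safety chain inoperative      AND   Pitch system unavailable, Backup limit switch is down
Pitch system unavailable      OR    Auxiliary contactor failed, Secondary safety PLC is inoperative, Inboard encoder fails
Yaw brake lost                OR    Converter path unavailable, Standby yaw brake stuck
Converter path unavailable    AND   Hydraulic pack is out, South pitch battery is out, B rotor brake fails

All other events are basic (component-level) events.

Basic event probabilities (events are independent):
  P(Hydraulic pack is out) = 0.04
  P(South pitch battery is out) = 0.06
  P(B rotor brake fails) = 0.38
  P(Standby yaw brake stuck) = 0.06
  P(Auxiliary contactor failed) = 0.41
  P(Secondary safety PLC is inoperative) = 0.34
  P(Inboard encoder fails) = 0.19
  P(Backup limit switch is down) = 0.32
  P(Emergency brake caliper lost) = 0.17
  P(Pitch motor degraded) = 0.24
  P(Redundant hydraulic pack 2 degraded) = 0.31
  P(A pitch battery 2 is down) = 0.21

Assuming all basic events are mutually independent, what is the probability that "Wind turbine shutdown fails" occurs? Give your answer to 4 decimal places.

P(Converter path unavailable) [AND] = 0.04 × 0.06 × 0.38 = 0.000912
P(Yaw brake lost) [OR] = 1 − (1−0.000912) × (1−0.06) = 0.060857
P(Pitch system unavailable) [OR] = 1 − (1−0.41) × (1−0.34) × (1−0.19) = 0.684586
P(Safety chain inoperative) [AND] = 0.684586 × 0.32 = 0.219068
P(Rotor brake unavailable) [AND] = 0.219068 × 0.17 × 0.24 × 0.31 = 0.002771
P(Wind turbine shutdown fails) [OR] = 1 − (1−0.060857) × (1−0.002771) × (1−0.21) = 0.260133
Rounded to 4 decimal places: P(Wind turbine shutdown fails) ≈ 0.2601.

0.2601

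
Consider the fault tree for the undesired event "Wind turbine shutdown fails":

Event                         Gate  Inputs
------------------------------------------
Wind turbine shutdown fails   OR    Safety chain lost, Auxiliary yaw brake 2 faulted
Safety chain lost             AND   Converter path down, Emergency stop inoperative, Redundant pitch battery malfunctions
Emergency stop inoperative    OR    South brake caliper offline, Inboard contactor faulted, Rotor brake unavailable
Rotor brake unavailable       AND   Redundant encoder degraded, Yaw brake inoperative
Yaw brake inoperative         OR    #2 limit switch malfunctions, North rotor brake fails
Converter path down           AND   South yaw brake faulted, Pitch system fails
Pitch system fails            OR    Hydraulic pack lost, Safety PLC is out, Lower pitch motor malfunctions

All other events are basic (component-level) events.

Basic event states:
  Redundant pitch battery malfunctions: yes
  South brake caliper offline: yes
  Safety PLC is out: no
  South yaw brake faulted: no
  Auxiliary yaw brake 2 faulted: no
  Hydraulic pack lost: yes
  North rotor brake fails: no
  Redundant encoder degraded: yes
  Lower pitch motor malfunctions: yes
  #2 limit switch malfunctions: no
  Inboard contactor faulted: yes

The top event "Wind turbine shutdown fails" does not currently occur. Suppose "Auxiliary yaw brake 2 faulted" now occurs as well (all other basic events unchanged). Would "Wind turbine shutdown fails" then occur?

Counterfactual: set "Auxiliary yaw brake 2 faulted" to occurred.
Pitch system fails [OR]: Hydraulic pack lost=occurs, Safety PLC is out=not, Lower pitch motor malfunctions=occurs → at least one input occurs → occurs.
Converter path down [AND]: South yaw brake faulted=not, Pitch system fails=occurs → not all inputs occur → does not occur.
Yaw brake inoperative [OR]: #2 limit switch malfunctions=not, North rotor brake fails=not → no input occurs → does not occur.
Rotor brake unavailable [AND]: Redundant encoder degraded=occurs, Yaw brake inoperative=not → not all inputs occur → does not occur.
Emergency stop inoperative [OR]: South brake caliper offline=occurs, Inboard contactor faulted=occurs, Rotor brake unavailable=not → at least one input occurs → occurs.
Safety chain lost [AND]: Converter path down=not, Emergency stop inoperative=occurs, Redundant pitch battery malfunctions=occurs → not all inputs occur → does not occur.
Wind turbine shutdown fails [OR]: Safety chain lost=not, Auxiliary yaw brake 2 faulted=occurs → at least one input occurs → occurs.

Yes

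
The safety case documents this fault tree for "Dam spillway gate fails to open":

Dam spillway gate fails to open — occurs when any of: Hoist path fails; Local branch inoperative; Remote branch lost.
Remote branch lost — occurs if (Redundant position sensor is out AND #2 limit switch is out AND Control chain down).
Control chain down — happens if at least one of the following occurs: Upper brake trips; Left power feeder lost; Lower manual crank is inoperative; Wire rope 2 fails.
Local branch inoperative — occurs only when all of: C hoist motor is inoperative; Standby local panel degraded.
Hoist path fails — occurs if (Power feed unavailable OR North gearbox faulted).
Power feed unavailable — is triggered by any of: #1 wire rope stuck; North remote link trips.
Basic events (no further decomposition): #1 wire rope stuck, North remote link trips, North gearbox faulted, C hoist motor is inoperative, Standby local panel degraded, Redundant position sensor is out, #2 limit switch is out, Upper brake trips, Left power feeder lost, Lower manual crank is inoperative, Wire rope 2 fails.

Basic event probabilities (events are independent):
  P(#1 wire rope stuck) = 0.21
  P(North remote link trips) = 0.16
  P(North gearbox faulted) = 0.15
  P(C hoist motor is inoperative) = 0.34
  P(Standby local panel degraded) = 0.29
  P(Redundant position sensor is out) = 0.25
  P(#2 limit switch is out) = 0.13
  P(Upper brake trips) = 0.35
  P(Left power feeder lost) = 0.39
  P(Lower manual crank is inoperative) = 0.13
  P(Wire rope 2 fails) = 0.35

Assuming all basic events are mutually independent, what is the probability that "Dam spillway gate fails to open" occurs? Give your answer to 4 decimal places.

0.5044

P(Power feed unavailable) [OR] = 1 − (1−0.21) × (1−0.16) = 0.336400
P(Hoist path fails) [OR] = 1 − (1−0.336400) × (1−0.15) = 0.435940
P(Local branch inoperative) [AND] = 0.34 × 0.29 = 0.098600
P(Control chain down) [OR] = 1 − (1−0.35) × (1−0.39) × (1−0.13) × (1−0.35) = 0.775779
P(Remote branch lost) [AND] = 0.25 × 0.13 × 0.775779 = 0.025213
P(Dam spillway gate fails to open) [OR] = 1 − (1−0.435940) × (1−0.098600) × (1−0.025213) = 0.504376
Rounded to 4 decimal places: P(Dam spillway gate fails to open) ≈ 0.5044.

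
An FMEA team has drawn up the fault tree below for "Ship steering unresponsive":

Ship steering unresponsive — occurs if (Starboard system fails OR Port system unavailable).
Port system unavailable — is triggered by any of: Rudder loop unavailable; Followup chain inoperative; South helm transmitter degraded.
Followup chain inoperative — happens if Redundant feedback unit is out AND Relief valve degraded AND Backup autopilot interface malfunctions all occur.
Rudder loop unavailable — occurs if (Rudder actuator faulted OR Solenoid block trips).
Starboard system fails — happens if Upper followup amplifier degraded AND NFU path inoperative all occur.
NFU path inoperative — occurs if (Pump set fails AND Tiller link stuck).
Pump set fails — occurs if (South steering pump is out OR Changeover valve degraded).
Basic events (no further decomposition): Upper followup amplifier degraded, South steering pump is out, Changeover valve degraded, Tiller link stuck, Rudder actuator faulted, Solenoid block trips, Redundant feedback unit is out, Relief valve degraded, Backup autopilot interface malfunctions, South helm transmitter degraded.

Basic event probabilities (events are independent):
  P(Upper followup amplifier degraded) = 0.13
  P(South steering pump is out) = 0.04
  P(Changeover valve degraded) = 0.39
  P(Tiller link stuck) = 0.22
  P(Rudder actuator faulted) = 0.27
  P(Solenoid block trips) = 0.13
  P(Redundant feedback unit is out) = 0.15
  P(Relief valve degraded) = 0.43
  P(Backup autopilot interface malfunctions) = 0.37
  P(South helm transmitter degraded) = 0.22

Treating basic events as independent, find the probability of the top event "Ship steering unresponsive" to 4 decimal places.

0.5222

P(Pump set fails) [OR] = 1 − (1−0.04) × (1−0.39) = 0.414400
P(NFU path inoperative) [AND] = 0.414400 × 0.22 = 0.091168
P(Starboard system fails) [AND] = 0.13 × 0.091168 = 0.011852
P(Rudder loop unavailable) [OR] = 1 − (1−0.27) × (1−0.13) = 0.364900
P(Followup chain inoperative) [AND] = 0.15 × 0.43 × 0.37 = 0.023865
P(Port system unavailable) [OR] = 1 − (1−0.364900) × (1−0.023865) × (1−0.22) = 0.516444
P(Ship steering unresponsive) [OR] = 1 − (1−0.011852) × (1−0.516444) = 0.522175
Rounded to 4 decimal places: P(Ship steering unresponsive) ≈ 0.5222.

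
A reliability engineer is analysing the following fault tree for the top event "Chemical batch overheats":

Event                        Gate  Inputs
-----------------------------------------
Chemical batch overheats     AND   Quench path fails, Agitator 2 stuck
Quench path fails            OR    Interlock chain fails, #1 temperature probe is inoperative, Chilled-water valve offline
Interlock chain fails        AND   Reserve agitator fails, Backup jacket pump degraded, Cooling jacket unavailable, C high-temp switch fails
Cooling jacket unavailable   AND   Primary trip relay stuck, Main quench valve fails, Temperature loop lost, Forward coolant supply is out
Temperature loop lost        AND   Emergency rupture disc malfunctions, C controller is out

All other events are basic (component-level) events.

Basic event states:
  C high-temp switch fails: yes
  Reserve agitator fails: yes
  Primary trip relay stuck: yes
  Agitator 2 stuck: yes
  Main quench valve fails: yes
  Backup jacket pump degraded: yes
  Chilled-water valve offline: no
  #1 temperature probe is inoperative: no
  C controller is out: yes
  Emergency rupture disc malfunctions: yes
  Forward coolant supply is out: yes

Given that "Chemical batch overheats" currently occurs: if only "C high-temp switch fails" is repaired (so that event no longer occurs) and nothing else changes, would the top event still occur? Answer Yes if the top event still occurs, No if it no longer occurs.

Counterfactual: set "C high-temp switch fails" to not occurred.
Temperature loop lost [AND]: Emergency rupture disc malfunctions=occurs, C controller is out=occurs → all inputs occur → occurs.
Cooling jacket unavailable [AND]: Primary trip relay stuck=occurs, Main quench valve fails=occurs, Temperature loop lost=occurs, Forward coolant supply is out=occurs → all inputs occur → occurs.
Interlock chain fails [AND]: Reserve agitator fails=occurs, Backup jacket pump degraded=occurs, Cooling jacket unavailable=occurs, C high-temp switch fails=not → not all inputs occur → does not occur.
Quench path fails [OR]: Interlock chain fails=not, #1 temperature probe is inoperative=not, Chilled-water valve offline=not → no input occurs → does not occur.
Chemical batch overheats [AND]: Quench path fails=not, Agitator 2 stuck=occurs → not all inputs occur → does not occur.

No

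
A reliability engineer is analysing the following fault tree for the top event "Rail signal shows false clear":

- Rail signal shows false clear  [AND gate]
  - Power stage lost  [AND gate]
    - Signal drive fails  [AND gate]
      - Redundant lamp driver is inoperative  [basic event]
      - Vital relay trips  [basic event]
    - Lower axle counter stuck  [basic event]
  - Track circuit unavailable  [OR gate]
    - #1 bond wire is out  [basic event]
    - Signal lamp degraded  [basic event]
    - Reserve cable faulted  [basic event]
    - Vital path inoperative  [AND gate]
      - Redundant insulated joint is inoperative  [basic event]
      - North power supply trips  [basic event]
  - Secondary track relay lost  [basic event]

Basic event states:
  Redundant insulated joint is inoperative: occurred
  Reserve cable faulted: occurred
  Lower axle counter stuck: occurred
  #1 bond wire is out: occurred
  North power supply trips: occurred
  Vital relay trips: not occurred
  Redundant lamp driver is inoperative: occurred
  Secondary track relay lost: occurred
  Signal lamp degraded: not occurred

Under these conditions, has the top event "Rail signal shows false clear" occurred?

No

Signal drive fails [AND]: Redundant lamp driver is inoperative=occurs, Vital relay trips=not → not all inputs occur → does not occur.
Power stage lost [AND]: Signal drive fails=not, Lower axle counter stuck=occurs → not all inputs occur → does not occur.
Vital path inoperative [AND]: Redundant insulated joint is inoperative=occurs, North power supply trips=occurs → all inputs occur → occurs.
Track circuit unavailable [OR]: #1 bond wire is out=occurs, Signal lamp degraded=not, Reserve cable faulted=occurs, Vital path inoperative=occurs → at least one input occurs → occurs.
Rail signal shows false clear [AND]: Power stage lost=not, Track circuit unavailable=occurs, Secondary track relay lost=occurs → not all inputs occur → does not occur.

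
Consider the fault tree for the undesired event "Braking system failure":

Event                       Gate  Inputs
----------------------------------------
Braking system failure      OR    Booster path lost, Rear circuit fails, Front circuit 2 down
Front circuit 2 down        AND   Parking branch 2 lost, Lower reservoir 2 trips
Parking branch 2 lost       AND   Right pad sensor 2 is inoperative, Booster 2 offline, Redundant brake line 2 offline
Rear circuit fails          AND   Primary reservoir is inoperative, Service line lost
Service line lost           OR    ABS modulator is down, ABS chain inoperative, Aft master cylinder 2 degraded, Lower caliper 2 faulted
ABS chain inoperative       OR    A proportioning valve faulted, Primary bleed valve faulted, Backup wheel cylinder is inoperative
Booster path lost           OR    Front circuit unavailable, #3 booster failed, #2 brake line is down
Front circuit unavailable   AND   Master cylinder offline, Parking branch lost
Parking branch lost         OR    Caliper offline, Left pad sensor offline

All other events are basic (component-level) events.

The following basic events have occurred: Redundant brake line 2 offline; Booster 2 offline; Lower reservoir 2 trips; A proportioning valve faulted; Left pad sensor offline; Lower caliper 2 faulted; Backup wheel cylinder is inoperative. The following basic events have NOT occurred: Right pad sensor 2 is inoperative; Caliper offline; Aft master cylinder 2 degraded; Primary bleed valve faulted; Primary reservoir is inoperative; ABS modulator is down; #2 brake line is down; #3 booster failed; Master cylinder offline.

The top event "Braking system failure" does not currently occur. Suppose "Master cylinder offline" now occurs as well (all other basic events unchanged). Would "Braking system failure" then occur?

Yes

Counterfactual: set "Master cylinder offline" to occurred.
Parking branch lost [OR]: Caliper offline=not, Left pad sensor offline=occurs → at least one input occurs → occurs.
Front circuit unavailable [AND]: Master cylinder offline=occurs, Parking branch lost=occurs → all inputs occur → occurs.
Booster path lost [OR]: Front circuit unavailable=occurs, #3 booster failed=not, #2 brake line is down=not → at least one input occurs → occurs.
ABS chain inoperative [OR]: A proportioning valve faulted=occurs, Primary bleed valve faulted=not, Backup wheel cylinder is inoperative=occurs → at least one input occurs → occurs.
Service line lost [OR]: ABS modulator is down=not, ABS chain inoperative=occurs, Aft master cylinder 2 degraded=not, Lower caliper 2 faulted=occurs → at least one input occurs → occurs.
Rear circuit fails [AND]: Primary reservoir is inoperative=not, Service line lost=occurs → not all inputs occur → does not occur.
Parking branch 2 lost [AND]: Right pad sensor 2 is inoperative=not, Booster 2 offline=occurs, Redundant brake line 2 offline=occurs → not all inputs occur → does not occur.
Front circuit 2 down [AND]: Parking branch 2 lost=not, Lower reservoir 2 trips=occurs → not all inputs occur → does not occur.
Braking system failure [OR]: Booster path lost=occurs, Rear circuit fails=not, Front circuit 2 down=not → at least one input occurs → occurs.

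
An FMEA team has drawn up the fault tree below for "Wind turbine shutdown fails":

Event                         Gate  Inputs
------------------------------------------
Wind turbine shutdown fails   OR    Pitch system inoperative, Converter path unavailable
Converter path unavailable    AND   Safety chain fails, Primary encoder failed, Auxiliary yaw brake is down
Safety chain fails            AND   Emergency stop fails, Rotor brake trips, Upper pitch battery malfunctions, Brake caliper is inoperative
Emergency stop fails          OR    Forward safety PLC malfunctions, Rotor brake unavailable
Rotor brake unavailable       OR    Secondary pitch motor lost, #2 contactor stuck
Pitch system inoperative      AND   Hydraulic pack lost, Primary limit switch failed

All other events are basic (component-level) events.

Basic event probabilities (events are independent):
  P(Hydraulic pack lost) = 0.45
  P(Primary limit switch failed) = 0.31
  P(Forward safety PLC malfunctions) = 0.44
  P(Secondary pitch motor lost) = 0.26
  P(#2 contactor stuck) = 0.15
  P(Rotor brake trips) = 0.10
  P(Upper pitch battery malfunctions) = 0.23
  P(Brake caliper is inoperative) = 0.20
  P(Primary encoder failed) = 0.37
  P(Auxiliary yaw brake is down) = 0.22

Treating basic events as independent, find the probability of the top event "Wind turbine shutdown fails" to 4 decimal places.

0.1397

P(Pitch system inoperative) [AND] = 0.45 × 0.31 = 0.139500
P(Rotor brake unavailable) [OR] = 1 − (1−0.26) × (1−0.15) = 0.371000
P(Emergency stop fails) [OR] = 1 − (1−0.44) × (1−0.371000) = 0.647760
P(Safety chain fails) [AND] = 0.647760 × 0.10 × 0.23 × 0.20 = 0.002980
P(Converter path unavailable) [AND] = 0.002980 × 0.37 × 0.22 = 0.000243
P(Wind turbine shutdown fails) [OR] = 1 − (1−0.139500) × (1−0.000243) = 0.139709
Rounded to 4 decimal places: P(Wind turbine shutdown fails) ≈ 0.1397.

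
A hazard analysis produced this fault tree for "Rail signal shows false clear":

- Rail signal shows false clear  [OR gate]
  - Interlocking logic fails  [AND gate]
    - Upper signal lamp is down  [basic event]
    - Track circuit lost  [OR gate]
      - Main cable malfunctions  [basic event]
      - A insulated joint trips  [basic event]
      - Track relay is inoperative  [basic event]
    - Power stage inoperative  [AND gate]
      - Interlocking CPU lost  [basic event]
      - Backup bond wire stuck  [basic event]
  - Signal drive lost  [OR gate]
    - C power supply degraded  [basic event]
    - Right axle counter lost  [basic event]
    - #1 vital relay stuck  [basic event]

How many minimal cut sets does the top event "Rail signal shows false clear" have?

6

Track circuit lost [OR]: union of children's cut sets → 3 cut set(s).
Power stage inoperative [AND]: one cut set from each child combined → 1 × 1 = 1 cut set(s).
Interlocking logic fails [AND]: one cut set from each child combined → 1 × 3 × 1 = 3 cut set(s).
Signal drive lost [OR]: union of children's cut sets → 3 cut set(s).
Rail signal shows false clear [OR]: union of children's cut sets → 6 cut set(s).
Minimal cut sets: {Backup bond wire stuck, Interlocking CPU lost, Main cable malfunctions, Upper signal lamp is down}; {A insulated joint trips, Backup bond wire stuck, Interlocking CPU lost, Upper signal lamp is down}; {Backup bond wire stuck, Interlocking CPU lost, Track relay is inoperative, Upper signal lamp is down}; {C power supply degraded}; {Right axle counter lost}; {#1 vital relay stuck}.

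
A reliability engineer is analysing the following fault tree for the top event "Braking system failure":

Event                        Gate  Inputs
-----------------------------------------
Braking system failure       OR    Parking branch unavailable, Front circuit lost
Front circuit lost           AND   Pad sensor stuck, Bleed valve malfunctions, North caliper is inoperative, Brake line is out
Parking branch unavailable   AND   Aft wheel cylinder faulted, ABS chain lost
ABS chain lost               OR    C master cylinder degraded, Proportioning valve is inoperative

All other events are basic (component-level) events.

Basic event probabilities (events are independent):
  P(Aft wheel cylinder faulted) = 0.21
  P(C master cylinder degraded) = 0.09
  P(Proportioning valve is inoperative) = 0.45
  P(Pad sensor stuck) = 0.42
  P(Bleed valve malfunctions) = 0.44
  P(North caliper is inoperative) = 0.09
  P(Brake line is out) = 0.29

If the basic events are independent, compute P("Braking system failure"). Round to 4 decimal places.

P(ABS chain lost) [OR] = 1 − (1−0.09) × (1−0.45) = 0.499500
P(Parking branch unavailable) [AND] = 0.21 × 0.499500 = 0.104895
P(Front circuit lost) [AND] = 0.42 × 0.44 × 0.09 × 0.29 = 0.004823
P(Braking system failure) [OR] = 1 − (1−0.104895) × (1−0.004823) = 0.109212
Rounded to 4 decimal places: P(Braking system failure) ≈ 0.1092.

0.1092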